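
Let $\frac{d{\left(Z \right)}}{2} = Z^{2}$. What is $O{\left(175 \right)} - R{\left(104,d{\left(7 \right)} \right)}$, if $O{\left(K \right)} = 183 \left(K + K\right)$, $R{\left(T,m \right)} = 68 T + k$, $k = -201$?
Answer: $57179$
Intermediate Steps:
$d{\left(Z \right)} = 2 Z^{2}$
$R{\left(T,m \right)} = -201 + 68 T$ ($R{\left(T,m \right)} = 68 T - 201 = -201 + 68 T$)
$O{\left(K \right)} = 366 K$ ($O{\left(K \right)} = 183 \cdot 2 K = 366 K$)
$O{\left(175 \right)} - R{\left(104,d{\left(7 \right)} \right)} = 366 \cdot 175 - \left(-201 + 68 \cdot 104\right) = 64050 - \left(-201 + 7072\right) = 64050 - 6871 = 57179$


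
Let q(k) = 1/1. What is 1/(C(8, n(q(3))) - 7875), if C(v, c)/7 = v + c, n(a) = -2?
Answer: -1/7833 ≈ -0.00012767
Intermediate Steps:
q(k) = 1
C(v, c) = 7*c + 7*v (C(v, c) = 7*(v + c) = 7*(c + v) = 7*c + 7*v)
1/(C(8, n(q(3))) - 7875) = 1/((7*(-2) + 7*8) - 7875) = 1/((-14 + 56) - 7875) = 1/(42 - 7875) = 1/(-7833) = -1/7833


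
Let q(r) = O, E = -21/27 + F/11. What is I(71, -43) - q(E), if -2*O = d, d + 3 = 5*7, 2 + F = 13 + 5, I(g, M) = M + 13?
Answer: -14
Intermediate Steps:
I(g, M) = 13 + M
F = 16 (F = -2 + (13 + 5) = -2 + 18 = 16)
d = 32 (d = -3 + 5*7 = -3 + 35 = 32)
O = -16 (O = -½*32 = -16)
E = 67/99 (E = -21/27 + 16/11 = -21*1/27 + 16*(1/11) = -7/9 + 16/11 = 67/99 ≈ 0.67677)
q(r) = -16
I(71, -43) - q(E) = (13 - 43) - 1*(-16) = -30 + 16 = -14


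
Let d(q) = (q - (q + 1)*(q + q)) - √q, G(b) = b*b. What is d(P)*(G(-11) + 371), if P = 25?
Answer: -629760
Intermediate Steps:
G(b) = b²
d(q) = q - √q - 2*q*(1 + q) (d(q) = (q - (1 + q)*2*q) - √q = (q - 2*q*(1 + q)) - √q = q - √q - 2*q*(1 + q))
d(P)*(G(-11) + 371) = (-1*25 - √25 - 2*25²)*((-11)² + 371) = (-25 - 1*5 - 2*625)*(121 + 371) = (-25 - 5 - 1250)*492 = -1280*492 = -629760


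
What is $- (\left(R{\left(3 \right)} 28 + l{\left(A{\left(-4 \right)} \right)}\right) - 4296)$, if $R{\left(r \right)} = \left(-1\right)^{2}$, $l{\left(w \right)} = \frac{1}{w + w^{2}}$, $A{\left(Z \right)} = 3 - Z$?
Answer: $\frac{239007}{56} \approx 4268.0$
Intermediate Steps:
$R{\left(r \right)} = 1$
$- (\left(R{\left(3 \right)} 28 + l{\left(A{\left(-4 \right)} \right)}\right) - 4296) = - (\left(1 \cdot 28 + \frac{1}{\left(3 - -4\right) \left(1 + \left(3 - -4\right)\right)}\right) - 4296) = - (\left(28 + \frac{1}{\left(3 + 4\right) \left(1 + \left(3 + 4\right)\right)}\right) - 4296) = - (\left(28 + \frac{1}{7 \left(1 + 7\right)}\right) - 4296) = - (\left(28 + \frac{1}{7 \cdot 8}\right) - 4296) = - (\left(28 + \frac{1}{7} \cdot \frac{1}{8}\right) - 4296) = - (\left(28 + \frac{1}{56}\right) - 4296) = - (\frac{1569}{56} - 4296) = \left(-1\right) \left(- \frac{239007}{56}\right) = \frac{239007}{56}$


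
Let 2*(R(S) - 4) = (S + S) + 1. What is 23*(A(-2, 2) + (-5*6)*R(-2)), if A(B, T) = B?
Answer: -1771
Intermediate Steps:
R(S) = 9/2 + S (R(S) = 4 + ((S + S) + 1)/2 = 4 + (2*S + 1)/2 = 4 + (1 + 2*S)/2 = 4 + (½ + S) = 9/2 + S)
23*(A(-2, 2) + (-5*6)*R(-2)) = 23*(-2 + (-5*6)*(9/2 - 2)) = 23*(-2 - 30*5/2) = 23*(-2 - 75) = 23*(-77) = -1771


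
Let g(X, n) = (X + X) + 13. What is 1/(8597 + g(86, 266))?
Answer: 1/8782 ≈ 0.00011387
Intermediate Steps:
g(X, n) = 13 + 2*X (g(X, n) = 2*X + 13 = 13 + 2*X)
1/(8597 + g(86, 266)) = 1/(8597 + (13 + 2*86)) = 1/(8597 + (13 + 172)) = 1/(8597 + 185) = 1/8782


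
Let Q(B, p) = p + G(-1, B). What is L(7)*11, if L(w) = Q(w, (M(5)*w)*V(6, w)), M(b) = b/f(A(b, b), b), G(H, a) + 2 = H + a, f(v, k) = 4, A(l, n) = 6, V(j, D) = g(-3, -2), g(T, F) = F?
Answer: -297/2 ≈ -148.50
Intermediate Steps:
V(j, D) = -2
G(H, a) = -2 + H + a (G(H, a) = -2 + (H + a) = -2 + H + a)
M(b) = b/4
Q(B, p) = -3 + B + p (Q(B, p) = p + (-2 - 1 + B) = p + (-3 + B) = -3 + B + p)
L(w) = -3 - 3*w/2 (L(w) = -3 + w + (((¼)*5)*w)*(-2) = -3 + w + (5*w/4)*(-2) = -3 + w - 5*w/2 = -3 - 3*w/2)
L(7)*11 = (-3 - 3/2*7)*11 = (-3 - 21/2)*11 = -27/2*11 = -297/2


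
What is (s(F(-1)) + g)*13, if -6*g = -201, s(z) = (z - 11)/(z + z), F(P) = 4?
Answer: 3393/8 ≈ 424.13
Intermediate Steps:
s(z) = (-11 + z)/(2*z) (s(z) = (-11 + z)/((2*z)) = (-11 + z)*(1/(2*z)) = (-11 + z)/(2*z))
g = 67/2 (g = -⅙*(-201) = 67/2 ≈ 33.500)
(s(F(-1)) + g)*13 = ((½)*(-11 + 4)/4 + 67/2)*13 = ((½)*(¼)*(-7) + 67/2)*13 = (-7/8 + 67/2)*13 = (261/8)*13 = 3393/8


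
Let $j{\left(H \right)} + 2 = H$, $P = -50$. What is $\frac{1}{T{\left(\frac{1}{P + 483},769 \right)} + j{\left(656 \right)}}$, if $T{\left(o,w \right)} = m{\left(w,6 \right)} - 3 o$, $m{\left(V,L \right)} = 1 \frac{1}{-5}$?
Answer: $\frac{2165}{1415462} \approx 0.0015295$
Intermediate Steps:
$m{\left(V,L \right)} = - \frac{1}{5}$ ($m{\left(V,L \right)} = 1 \left(- \frac{1}{5}\right) = - \frac{1}{5}$)
$j{\left(H \right)} = -2 + H$
$T{\left(o,w \right)} = - \frac{1}{5} - 3 o$
$\frac{1}{T{\left(\frac{1}{P + 483},769 \right)} + j{\left(656 \right)}} = \frac{1}{\left(- \frac{1}{5} - \frac{3}{-50 + 483}\right) + \left(-2 + 656\right)} = \frac{1}{\left(- \frac{1}{5} - \frac{3}{433}\right) + 654} = \frac{1}{- \frac{448}{2165} + 654} = \frac{1}{\frac{1415462}{2165}} = \frac{2165}{1415462}$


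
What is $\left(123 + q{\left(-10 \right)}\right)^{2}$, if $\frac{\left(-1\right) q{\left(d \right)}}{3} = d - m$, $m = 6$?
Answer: $29241$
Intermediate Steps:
$q{\left(d \right)} = 18 - 3 d$ ($q{\left(d \right)} = - 3 \left(d - 6\right) = - 3 \left(-6 + d\right) = 18 - 3 d$)
$\left(123 + q{\left(-10 \right)}\right)^{2} = \left(123 + \left(18 - -30\right)\right)^{2} = \left(123 + \left(18 + 30\right)\right)^{2} = \left(123 + 48\right)^{2} = 171^{2} = 29241$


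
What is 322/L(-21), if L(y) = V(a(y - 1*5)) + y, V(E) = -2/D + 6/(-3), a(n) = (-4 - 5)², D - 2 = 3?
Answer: -1610/117 ≈ -13.761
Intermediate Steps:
D = 5 (D = 2 + 3 = 5)
a(n) = 81 (a(n) = (-9)² = 81)
V(E) = -12/5 (V(E) = -2/5 + 6/(-3) = -2*⅕ + 6*(-⅓) = -⅖ - 2 = -12/5)
L(y) = -12/5 + y
322/L(-21) = 322/(-12/5 - 21) = 322/(-117/5) = 322*(-5/117) = -1610/117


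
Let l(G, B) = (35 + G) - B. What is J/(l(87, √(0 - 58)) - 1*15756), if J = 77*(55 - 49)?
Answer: -3611454/122211007 + 231*I*√58/122211007 ≈ -0.029551 + 1.4395e-5*I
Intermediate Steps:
l(G, B) = 35 + G - B
J = 462 (J = 77*6 = 462)
J/(l(87, √(0 - 58)) - 1*15756) = 462/((35 + 87 - √(0 - 58)) - 1*15756) = 462/((35 + 87 - √(-58)) - 15756) = 462/((35 + 87 - I*√58) - 15756) = 462/((122 - I*√58) - 15756) = 462/(-15634 - I*√58)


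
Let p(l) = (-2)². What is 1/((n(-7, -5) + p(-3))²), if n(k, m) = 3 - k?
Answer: 1/196 ≈ 0.0051020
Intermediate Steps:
p(l) = 4
1/((n(-7, -5) + p(-3))²) = 1/(((3 - 1*(-7)) + 4)²) = 1/(((3 + 7) + 4)²) = 1/((10 + 4)²) = 1/(14²) = 1/196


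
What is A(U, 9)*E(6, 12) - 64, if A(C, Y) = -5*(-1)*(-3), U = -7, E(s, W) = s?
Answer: -154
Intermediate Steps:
A(C, Y) = -15 (A(C, Y) = 5*(-3) = -15)
A(U, 9)*E(6, 12) - 64 = -15*6 - 64 = -90 - 64 = -154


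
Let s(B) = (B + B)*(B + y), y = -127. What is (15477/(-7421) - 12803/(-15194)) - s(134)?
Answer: -211667914899/112754674 ≈ -1877.2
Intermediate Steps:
s(B) = 2*B*(-127 + B) (s(B) = (B + B)*(B - 127) = (2*B)*(-127 + B) = 2*B*(-127 + B))
(15477/(-7421) - 12803/(-15194)) - s(134) = (15477/(-7421) - 12803/(-15194)) - 2*134*(-127 + 134) = (15477*(-1/7421) - 12803*(-1/15194)) - 2*134*7 = (-15477/7421 + 12803/15194) - 1*1876 = -140146475/112754674 - 1876 = -211667914899/112754674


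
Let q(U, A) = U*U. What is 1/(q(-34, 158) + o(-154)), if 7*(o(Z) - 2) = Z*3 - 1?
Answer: 7/7643 ≈ 0.00091587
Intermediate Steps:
o(Z) = 13/7 + 3*Z/7 (o(Z) = 2 + (Z*3 - 1)/7 = 2 + (3*Z - 1)/7 = 2 + (-1 + 3*Z)/7 = 2 + (-⅐ + 3*Z/7) = 13/7 + 3*Z/7)
q(U, A) = U²
1/(q(-34, 158) + o(-154)) = 1/((-34)² + (13/7 + (3/7)*(-154))) = 1/(1156 + (13/7 - 66)) = 1/(1156 - 449/7) = 1/(7643/7) = 7/7643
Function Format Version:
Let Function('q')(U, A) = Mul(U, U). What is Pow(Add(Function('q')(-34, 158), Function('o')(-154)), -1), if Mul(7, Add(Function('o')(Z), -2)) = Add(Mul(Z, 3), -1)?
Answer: Rational(7, 7643) ≈ 0.00091587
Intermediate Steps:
Function('o')(Z) = Add(Rational(13, 7), Mul(Rational(3, 7), Z)) (Function('o')(Z) = Add(2, Mul(Rational(1, 7), Add(Mul(Z, 3), -1))) = Add(2, Mul(Rational(1, 7), Add(Mul(3, Z), -1))) = Add(2, Mul(Rational(1, 7), Add(-1, Mul(3, Z)))) = Add(2, Add(Rational(-1, 7), Mul(Rational(3, 7), Z))) = Add(Rational(13, 7), Mul(Rational(3, 7), Z)))
Function('q')(U, A) = Pow(U, 2)
Pow(Add(Function('q')(-34, 158), Function('o')(-154)), -1) = Pow(Add(Pow(-34, 2), Add(Rational(13, 7), Mul(Rational(3, 7), -154))), -1) = Pow(Add(1156, Add(Rational(13, 7), -66)), -1) = Pow(Add(1156, Rational(-449, 7)), -1) = Pow(Rational(7643, 7), -1) = Rational(7, 7643)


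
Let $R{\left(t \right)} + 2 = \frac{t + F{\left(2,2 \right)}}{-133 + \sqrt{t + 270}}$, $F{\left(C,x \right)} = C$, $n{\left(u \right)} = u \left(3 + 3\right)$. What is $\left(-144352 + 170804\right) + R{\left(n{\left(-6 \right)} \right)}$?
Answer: $\frac{461689272}{17455} + \frac{102 \sqrt{26}}{17455} \approx 26450.0$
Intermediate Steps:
$n{\left(u \right)} = 6 u$ ($n{\left(u \right)} = u 6 = 6 u$)
$R{\left(t \right)} = -2 + \frac{2 + t}{-133 + \sqrt{270 + t}}$ ($R{\left(t \right)} = -2 + \frac{t + 2}{-133 + \sqrt{t + 270}} = -2 + \frac{2 + t}{-133 + \sqrt{270 + t}}$)
$\left(-144352 + 170804\right) + R{\left(n{\left(-6 \right)} \right)} = \left(-144352 + 170804\right) + \frac{268 + 6 \left(-6\right) - 2 \sqrt{270 + 6 \left(-6\right)}}{-133 + \sqrt{270 + 6 \left(-6\right)}} = 26452 + \frac{268 - 36 - 2 \sqrt{270 - 36}}{-133 + \sqrt{270 - 36}} = 26452 + \frac{268 - 36 - 2 \sqrt{234}}{-133 + \sqrt{234}} = 26452 + \frac{268 - 36 - 2 \cdot 3 \sqrt{26}}{-133 + 3 \sqrt{26}} = 26452 + \frac{268 - 36 - 6 \sqrt{26}}{-133 + 3 \sqrt{26}} = 26452 + \frac{232 - 6 \sqrt{26}}{-133 + 3 \sqrt{26}}$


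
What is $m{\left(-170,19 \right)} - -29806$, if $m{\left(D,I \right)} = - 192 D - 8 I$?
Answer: $62294$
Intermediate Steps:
$m{\left(-170,19 \right)} - -29806 = \left(\left(-192\right) \left(-170\right) - 152\right) - -29806 = \left(32640 - 152\right) + 29806 = 32488 + 29806 = 62294$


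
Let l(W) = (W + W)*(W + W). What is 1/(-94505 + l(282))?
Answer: 1/223591 ≈ 4.4725e-6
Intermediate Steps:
l(W) = 4*W² (l(W) = (2*W)*(2*W) = 4*W²)
1/(-94505 + l(282)) = 1/(-94505 + 4*282²) = 1/(-94505 + 4*79524) = 1/(-94505 + 318096) = 1/223591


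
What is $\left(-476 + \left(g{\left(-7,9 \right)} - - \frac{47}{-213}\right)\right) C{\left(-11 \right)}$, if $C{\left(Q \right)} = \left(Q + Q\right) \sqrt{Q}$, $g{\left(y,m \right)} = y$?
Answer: $\frac{2264372 i \sqrt{11}}{213} \approx 35259.0 i$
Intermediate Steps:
$C{\left(Q \right)} = 2 Q^{\frac{3}{2}}$ ($C{\left(Q \right)} = 2 Q \sqrt{Q} = 2 Q^{\frac{3}{2}}$)
$\left(-476 + \left(g{\left(-7,9 \right)} - - \frac{47}{-213}\right)\right) C{\left(-11 \right)} = \left(-476 - \left(7 - \frac{47}{-213}\right)\right) 2 \left(-11\right)^{\frac{3}{2}} = \left(-476 - \left(7 - - \frac{47}{213}\right)\right) 2 \left(- 11 i \sqrt{11}\right) = \left(-476 - \frac{1538}{213}\right) \left(- 22 i \sqrt{11}\right) = - \frac{102926 \left(- 22 i \sqrt{11}\right)}{213} = \frac{2264372 i \sqrt{11}}{213}$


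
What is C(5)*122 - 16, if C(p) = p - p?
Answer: -16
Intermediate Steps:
C(p) = 0
C(5)*122 - 16 = 0*122 - 16 = 0 - 16 = -16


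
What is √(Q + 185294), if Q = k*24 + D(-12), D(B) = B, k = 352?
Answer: √193730 ≈ 440.15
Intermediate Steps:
Q = 8436 (Q = 352*24 - 12 = 8448 - 12 = 8436)
√(Q + 185294) = √(8436 + 185294) = √193730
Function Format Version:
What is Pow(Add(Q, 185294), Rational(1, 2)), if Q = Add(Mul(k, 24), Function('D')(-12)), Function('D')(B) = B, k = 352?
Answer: Pow(193730, Rational(1, 2)) ≈ 440.15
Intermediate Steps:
Q = 8436 (Q = Add(Mul(352, 24), -12) = Add(8448, -12) = 8436)
Pow(Add(Q, 185294), Rational(1, 2)) = Pow(Add(8436, 185294), Rational(1, 2)) = Pow(193730, Rational(1, 2))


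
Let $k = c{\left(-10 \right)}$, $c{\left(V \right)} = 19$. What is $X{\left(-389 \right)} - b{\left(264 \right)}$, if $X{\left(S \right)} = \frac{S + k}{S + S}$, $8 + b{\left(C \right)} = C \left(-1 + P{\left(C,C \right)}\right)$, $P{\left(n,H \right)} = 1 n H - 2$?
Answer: $- \frac{7157189031}{389} \approx -1.8399 \cdot 10^{7}$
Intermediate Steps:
$P{\left(n,H \right)} = -2 + H n$ ($P{\left(n,H \right)} = n H - 2 = H n - 2 = -2 + H n$)
$k = 19$
$b{\left(C \right)} = -8 + C \left(-3 + C^{2}\right)$ ($b{\left(C \right)} = -8 + C \left(-1 + \left(-2 + C C\right)\right) = -8 + C \left(-1 + \left(-2 + C^{2}\right)\right) = -8 + C \left(-3 + C^{2}\right)$)
$X{\left(S \right)} = \frac{19 + S}{2 S}$ ($X{\left(S \right)} = \frac{S + 19}{S + S} = \frac{19 + S}{2 S}$)
$X{\left(-389 \right)} - b{\left(264 \right)} = \frac{19 - 389}{2 \left(-389\right)} - \left(-8 + 264^{3} - 792\right) = \frac{1}{2} \left(- \frac{1}{389}\right) \left(-370\right) - \left(-8 + 18399744 - 792\right) = \frac{185}{389} - 18398944 = - \frac{7157189031}{389}$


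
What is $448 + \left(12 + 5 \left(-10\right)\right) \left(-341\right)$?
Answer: $13406$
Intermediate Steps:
$448 + \left(12 + 5 \left(-10\right)\right) \left(-341\right) = 448 + \left(12 - 50\right) \left(-341\right) = 448 - -12958 = 448 + 12958 = 13406$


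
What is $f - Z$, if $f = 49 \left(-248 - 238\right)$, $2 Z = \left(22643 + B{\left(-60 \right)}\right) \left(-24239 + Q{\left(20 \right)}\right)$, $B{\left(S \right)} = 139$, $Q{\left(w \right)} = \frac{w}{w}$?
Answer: $276071244$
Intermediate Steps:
$Q{\left(w \right)} = 1$
$Z = -276095058$ ($Z = \frac{\left(22643 + 139\right) \left(-24239 + 1\right)}{2} = \frac{22782 \left(-24238\right)}{2} = \frac{1}{2} \left(-552190116\right) = -276095058$)
$f = -23814$ ($f = 49 \left(-248 - 238\right) = 49 \left(-486\right) = -23814$)
$f - Z = -23814 - -276095058 = -23814 + 276095058 = 276071244$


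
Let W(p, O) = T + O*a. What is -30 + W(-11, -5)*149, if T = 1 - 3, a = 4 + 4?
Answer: -6288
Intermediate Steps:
a = 8
T = -2
W(p, O) = -2 + 8*O (W(p, O) = -2 + O*8 = -2 + 8*O)
-30 + W(-11, -5)*149 = -30 + (-2 + 8*(-5))*149 = -30 + (-2 - 40)*149 = -30 - 42*149 = -30 - 6258 = -6288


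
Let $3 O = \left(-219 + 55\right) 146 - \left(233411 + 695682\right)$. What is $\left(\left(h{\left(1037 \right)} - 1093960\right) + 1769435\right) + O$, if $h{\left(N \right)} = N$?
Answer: $358833$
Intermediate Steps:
$O = -317679$ ($O = \frac{\left(-219 + 55\right) 146 - \left(233411 + 695682\right)}{3} = \frac{\left(-164\right) 146 - 929093}{3} = \frac{-23944 - 929093}{3} = \frac{1}{3} \left(-953037\right) = -317679$)
$\left(\left(h{\left(1037 \right)} - 1093960\right) + 1769435\right) + O = \left(\left(1037 - 1093960\right) + 1769435\right) - 317679 = \left(-1092923 + 1769435\right) - 317679 = 676512 - 317679 = 358833$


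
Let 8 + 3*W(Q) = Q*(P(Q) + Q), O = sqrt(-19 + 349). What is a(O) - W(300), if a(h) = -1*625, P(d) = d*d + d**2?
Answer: -54091867/3 ≈ -1.8031e+7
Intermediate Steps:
O = sqrt(330) ≈ 18.166
P(d) = 2*d**2 (P(d) = d**2 + d**2 = 2*d**2)
W(Q) = -8/3 + Q*(Q + 2*Q**2)/3 (W(Q) = -8/3 + (Q*(2*Q**2 + Q))/3 = -8/3 + (Q*(Q + 2*Q**2))/3 = -8/3 + Q*(Q + 2*Q**2)/3)
a(h) = -625
a(O) - W(300) = -625 - (-8/3 + (1/3)*300**2 + (2/3)*300**3) = -625 - (-8/3 + (1/3)*90000 + (2/3)*27000000) = -625 - (-8/3 + 30000 + 18000000) = -625 - 1*54089992/3 = -625 - 54089992/3 = -54091867/3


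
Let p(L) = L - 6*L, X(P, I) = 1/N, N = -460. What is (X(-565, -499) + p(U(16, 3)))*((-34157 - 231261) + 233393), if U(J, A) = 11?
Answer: 162052905/92 ≈ 1.7614e+6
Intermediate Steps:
X(P, I) = -1/460 (X(P, I) = 1/(-460) = -1/460)
p(L) = -5*L
(X(-565, -499) + p(U(16, 3)))*((-34157 - 231261) + 233393) = (-1/460 - 5*11)*((-34157 - 231261) + 233393) = (-1/460 - 55)*(-265418 + 233393) = -25301/460*(-32025) = 162052905/92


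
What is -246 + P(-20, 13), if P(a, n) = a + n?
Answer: -253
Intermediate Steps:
-246 + P(-20, 13) = -246 + (-20 + 13) = -246 - 7 = -253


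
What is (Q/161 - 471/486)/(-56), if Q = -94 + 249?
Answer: 167/1460592 ≈ 0.00011434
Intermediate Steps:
Q = 155
(Q/161 - 471/486)/(-56) = (155/161 - 471/486)/(-56) = (155*(1/161) - 471*1/486)*(-1/56) = (155/161 - 157/162)*(-1/56) = -167/26082*(-1/56) = 167/1460592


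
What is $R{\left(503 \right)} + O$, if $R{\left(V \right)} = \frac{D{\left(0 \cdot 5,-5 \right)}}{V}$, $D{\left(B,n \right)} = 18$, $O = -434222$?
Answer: $- \frac{218413648}{503} \approx -4.3422 \cdot 10^{5}$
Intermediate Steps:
$R{\left(V \right)} = \frac{18}{V}$
$R{\left(503 \right)} + O = \frac{18}{503} - 434222 = - \frac{218413648}{503}$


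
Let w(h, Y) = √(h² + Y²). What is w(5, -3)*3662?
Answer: 3662*√34 ≈ 21353.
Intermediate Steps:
w(h, Y) = √(Y² + h²)
w(5, -3)*3662 = √((-3)² + 5²)*3662 = √(9 + 25)*3662 = √34*3662 = 3662*√34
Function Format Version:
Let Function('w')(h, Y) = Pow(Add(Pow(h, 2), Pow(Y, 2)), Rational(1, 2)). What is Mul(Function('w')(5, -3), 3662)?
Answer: Mul(3662, Pow(34, Rational(1, 2))) ≈ 21353.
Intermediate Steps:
Function('w')(h, Y) = Pow(Add(Pow(Y, 2), Pow(h, 2)), Rational(1, 2))
Mul(Function('w')(5, -3), 3662) = Mul(Pow(Add(Pow(-3, 2), Pow(5, 2)), Rational(1, 2)), 3662) = Mul(Pow(Add(9, 25), Rational(1, 2)), 3662) = Mul(Pow(34, Rational(1, 2)), 3662) = Mul(3662, Pow(34, Rational(1, 2)))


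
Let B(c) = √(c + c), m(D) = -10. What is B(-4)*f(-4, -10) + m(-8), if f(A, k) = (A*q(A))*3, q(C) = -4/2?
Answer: -10 + 48*I*√2 ≈ -10.0 + 67.882*I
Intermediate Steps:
q(C) = -2 (q(C) = -4*½ = -2)
B(c) = √2*√c (B(c) = √(2*c) = √2*√c)
f(A, k) = -6*A (f(A, k) = (A*(-2))*3 = -2*A*3 = -6*A)
B(-4)*f(-4, -10) + m(-8) = (√2*√(-4))*(-6*(-4)) - 10 = (√2*(2*I))*24 - 10 = (2*I*√2)*24 - 10 = 48*I*√2 - 10 = -10 + 48*I*√2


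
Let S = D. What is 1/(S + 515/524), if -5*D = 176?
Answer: -2620/89649 ≈ -0.029225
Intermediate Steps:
D = -176/5 (D = -1/5*176 = -176/5 ≈ -35.200)
S = -176/5 ≈ -35.200
1/(S + 515/524) = 1/(-176/5 + 515/524) = 1/(-89649/2620) = -2620/89649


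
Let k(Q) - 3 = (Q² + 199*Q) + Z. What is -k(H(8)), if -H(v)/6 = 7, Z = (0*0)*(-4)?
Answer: 6591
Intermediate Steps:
Z = 0 (Z = 0*(-4) = 0)
H(v) = -42 (H(v) = -6*7 = -42)
k(Q) = 3 + Q² + 199*Q (k(Q) = 3 + ((Q² + 199*Q) + 0) = 3 + (Q² + 199*Q) = 3 + Q² + 199*Q)
-k(H(8)) = -(3 + (-42)² + 199*(-42)) = -(3 + 1764 - 8358) = -1*(-6591) = 6591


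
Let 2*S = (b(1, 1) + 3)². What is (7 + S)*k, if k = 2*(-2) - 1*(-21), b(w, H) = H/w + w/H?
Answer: 663/2 ≈ 331.50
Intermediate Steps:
S = 25/2 (S = ((1/1 + 1/1) + 3)²/2 = ((1*1 + 1*1) + 3)²/2 = ((1 + 1) + 3)²/2 = (2 + 3)²/2 = (½)*5² = (½)*25 = 25/2 ≈ 12.500)
k = 17 (k = -4 + 21 = 17)
(7 + S)*k = (7 + 25/2)*17 = (39/2)*17 = 663/2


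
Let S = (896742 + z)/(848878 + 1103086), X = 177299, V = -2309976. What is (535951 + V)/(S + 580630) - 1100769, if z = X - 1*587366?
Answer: -35645180064370493/32381981257 ≈ -1.1008e+6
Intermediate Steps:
z = -410067 (z = 177299 - 1*587366 = 177299 - 587366 = -410067)
S = 69525/278852 (S = (896742 - 410067)/(848878 + 1103086) = 486675/1951964 = 486675*(1/1951964) = 69525/278852 ≈ 0.24933)
(535951 + V)/(S + 580630) - 1100769 = (535951 - 2309976)/(69525/278852 + 580630) - 1100769 = -1774025/161909906285/278852 - 1100769 = -1774025*278852/161909906285 - 1100769 = -98938083860/32381981257 - 1100769 = -35645180064370493/32381981257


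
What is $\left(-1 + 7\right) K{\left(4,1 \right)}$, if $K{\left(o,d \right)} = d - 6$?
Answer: $-30$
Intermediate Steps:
$K{\left(o,d \right)} = -6 + d$ ($K{\left(o,d \right)} = d - 6 = -6 + d$)
$\left(-1 + 7\right) K{\left(4,1 \right)} = \left(-1 + 7\right) \left(-6 + 1\right) = 6 \left(-5\right) = -30$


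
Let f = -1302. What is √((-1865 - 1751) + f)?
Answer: I*√4918 ≈ 70.128*I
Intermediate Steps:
√((-1865 - 1751) + f) = √((-1865 - 1751) - 1302) = √(-3616 - 1302) = √(-4918) = I*√4918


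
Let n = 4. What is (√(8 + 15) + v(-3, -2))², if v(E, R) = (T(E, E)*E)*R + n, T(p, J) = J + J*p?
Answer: (40 + √23)² ≈ 2006.7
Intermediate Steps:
v(E, R) = 4 + R*E²*(1 + E) (v(E, R) = ((E*(1 + E))*E)*R + 4 = (E²*(1 + E))*R + 4 = R*E²*(1 + E) + 4 = 4 + R*E²*(1 + E))
(√(8 + 15) + v(-3, -2))² = (√(8 + 15) + (4 - 2*(-3)²*(1 - 3)))² = (√23 + (4 - 2*9*(-2)))² = (√23 + (4 + 36))² = (√23 + 40)² = (40 + √23)²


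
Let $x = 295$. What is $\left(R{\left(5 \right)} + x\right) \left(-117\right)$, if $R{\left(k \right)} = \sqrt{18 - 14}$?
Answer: $-34749$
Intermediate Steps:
$R{\left(k \right)} = 2$ ($R{\left(k \right)} = \sqrt{4} = 2$)
$\left(R{\left(5 \right)} + x\right) \left(-117\right) = \left(2 + 295\right) \left(-117\right) = 297 \left(-117\right) = -34749$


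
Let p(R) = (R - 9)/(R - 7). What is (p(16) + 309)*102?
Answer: 94792/3 ≈ 31597.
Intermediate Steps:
p(R) = (-9 + R)/(-7 + R)
(p(16) + 309)*102 = ((-9 + 16)/(-7 + 16) + 309)*102 = (7/9 + 309)*102 = (2788/9)*102 = 94792/3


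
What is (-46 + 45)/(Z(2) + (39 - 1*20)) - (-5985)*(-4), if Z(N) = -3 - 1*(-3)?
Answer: -454861/19 ≈ -23940.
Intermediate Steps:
Z(N) = 0 (Z(N) = -3 + 3 = 0)
(-46 + 45)/(Z(2) + (39 - 1*20)) - (-5985)*(-4) = (-46 + 45)/(0 + (39 - 1*20)) - (-5985)*(-4) = -1/(0 + (39 - 20)) - 133*180 = -1/(0 + 19) - 23940 = -1/19 - 23940 = -454861/19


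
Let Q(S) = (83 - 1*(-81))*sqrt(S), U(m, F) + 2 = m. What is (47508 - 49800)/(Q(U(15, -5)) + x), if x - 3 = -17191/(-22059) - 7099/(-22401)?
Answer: 78399376132079772/2919607290772412327 - 3138865408960150608*sqrt(13)/2919607290772412327 ≈ -3.8495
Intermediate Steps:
U(m, F) = -2 + m
Q(S) = 164*sqrt(S) (Q(S) = (83 + 81)*sqrt(S) = 164*sqrt(S))
x = 11836979/2889729 (x = 3 + (-17191/(-22059) - 7099/(-22401)) = 3 + (-17191*(-1/22059) - 7099*(-1/22401)) = 3 + (17191/22059 + 7099/22401) = 3 + 3167792/2889729 = 11836979/2889729 ≈ 4.0962)
(47508 - 49800)/(Q(U(15, -5)) + x) = (47508 - 49800)/(164*sqrt(-2 + 15) + 11836979/2889729) = -2292/(164*sqrt(13) + 11836979/2889729) = -2292/(11836979/2889729 + 164*sqrt(13))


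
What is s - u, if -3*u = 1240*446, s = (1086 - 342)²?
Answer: 2213648/3 ≈ 7.3788e+5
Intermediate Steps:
s = 553536 (s = 744² = 553536)
u = -553040/3 (u = -1240*446/3 = -⅓*553040 = -553040/3 ≈ -1.8435e+5)
s - u = 553536 - 1*(-553040/3) = 553536 + 553040/3 = 2213648/3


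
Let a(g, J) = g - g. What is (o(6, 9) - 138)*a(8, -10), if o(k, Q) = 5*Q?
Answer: 0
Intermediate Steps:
a(g, J) = 0
(o(6, 9) - 138)*a(8, -10) = (5*9 - 138)*0 = (45 - 138)*0 = -93*0 = 0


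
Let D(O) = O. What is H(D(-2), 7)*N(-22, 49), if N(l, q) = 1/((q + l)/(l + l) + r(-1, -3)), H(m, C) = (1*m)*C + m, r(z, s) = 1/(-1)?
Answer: 704/71 ≈ 9.9155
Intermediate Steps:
r(z, s) = -1
H(m, C) = m + C*m (H(m, C) = m*C + m = C*m + m = m + C*m)
N(l, q) = 1/(-1 + (l + q)/(2*l)) (N(l, q) = 1/((q + l)/(l + l) - 1) = 1/((l + q)/((2*l)) - 1) = 1/((l + q)*(1/(2*l)) - 1) = 1/((l + q)/(2*l) - 1) = 1/(-1 + (l + q)/(2*l)))
H(D(-2), 7)*N(-22, 49) = (-2*(1 + 7))*(2*(-22)/(49 - 1*(-22))) = (-2*8)*(2*(-22)/(49 + 22)) = -32*(-22)/71 = -16*(-44/71) = 704/71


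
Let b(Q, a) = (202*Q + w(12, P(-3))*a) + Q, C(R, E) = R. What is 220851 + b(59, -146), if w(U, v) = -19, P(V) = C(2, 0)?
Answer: 235602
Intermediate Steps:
P(V) = 2
b(Q, a) = -19*a + 203*Q (b(Q, a) = (202*Q - 19*a) + Q = (-19*a + 202*Q) + Q = -19*a + 203*Q)
220851 + b(59, -146) = 220851 + (-19*(-146) + 203*59) = 220851 + (2774 + 11977) = 220851 + 14751 = 235602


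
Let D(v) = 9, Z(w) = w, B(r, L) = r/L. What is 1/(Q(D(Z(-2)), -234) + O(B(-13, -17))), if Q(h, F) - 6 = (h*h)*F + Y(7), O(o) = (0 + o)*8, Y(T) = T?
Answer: -17/321893 ≈ -5.2813e-5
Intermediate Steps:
O(o) = 8*o (O(o) = o*8 = 8*o)
Q(h, F) = 13 + F*h² (Q(h, F) = 6 + ((h*h)*F + 7) = 6 + (h²*F + 7) = 6 + (F*h² + 7) = 6 + (7 + F*h²) = 13 + F*h²)
1/(Q(D(Z(-2)), -234) + O(B(-13, -17))) = 1/((13 - 234*9²) + 8*(-13/(-17))) = 1/((13 - 234*81) + 8*(-13*(-1/17))) = 1/((13 - 18954) + 8*(13/17)) = 1/(-18941 + 104/17) = 1/(-321893/17) = -17/321893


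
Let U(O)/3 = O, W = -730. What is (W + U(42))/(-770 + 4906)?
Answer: -151/1034 ≈ -0.14603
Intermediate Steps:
U(O) = 3*O
(W + U(42))/(-770 + 4906) = (-730 + 3*42)/(-770 + 4906) = (-730 + 126)/4136 = -604*1/4136 = -151/1034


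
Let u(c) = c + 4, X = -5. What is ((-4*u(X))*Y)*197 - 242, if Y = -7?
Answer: -5758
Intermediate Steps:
u(c) = 4 + c
((-4*u(X))*Y)*197 - 242 = (-4*(4 - 5)*(-7))*197 - 242 = (-4*(-1)*(-7))*197 - 242 = (4*(-7))*197 - 242 = -28*197 - 242 = -5516 - 242 = -5758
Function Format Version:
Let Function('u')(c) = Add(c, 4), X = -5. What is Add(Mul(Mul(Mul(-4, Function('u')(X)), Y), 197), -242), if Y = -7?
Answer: -5758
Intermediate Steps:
Function('u')(c) = Add(4, c)
Add(Mul(Mul(Mul(-4, Function('u')(X)), Y), 197), -242) = Add(Mul(Mul(Mul(-4, Add(4, -5)), -7), 197), -242) = Add(Mul(Mul(Mul(-4, -1), -7), 197), -242) = Add(Mul(Mul(4, -7), 197), -242) = Add(Mul(-28, 197), -242) = Add(-5516, -242) = -5758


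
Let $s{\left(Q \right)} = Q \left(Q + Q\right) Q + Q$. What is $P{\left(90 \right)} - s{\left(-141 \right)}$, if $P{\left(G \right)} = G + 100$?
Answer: $5606773$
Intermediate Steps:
$s{\left(Q \right)} = Q + 2 Q^{3}$ ($s{\left(Q \right)} = Q 2 Q Q + Q = 2 Q^{2} Q + Q = 2 Q^{3} + Q = Q + 2 Q^{3}$)
$P{\left(G \right)} = 100 + G$
$P{\left(90 \right)} - s{\left(-141 \right)} = \left(100 + 90\right) - \left(-141 + 2 \left(-141\right)^{3}\right) = 190 - \left(-141 + 2 \left(-2803221\right)\right) = 190 - \left(-141 - 5606442\right) = 190 - -5606583 = 190 + 5606583 = 5606773$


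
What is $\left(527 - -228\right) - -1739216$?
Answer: $1739971$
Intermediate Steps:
$\left(527 - -228\right) - -1739216 = \left(527 + 228\right) + 1739216 = 755 + 1739216 = 1739971$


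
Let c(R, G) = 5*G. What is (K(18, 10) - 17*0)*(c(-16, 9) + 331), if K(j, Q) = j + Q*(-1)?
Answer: 3008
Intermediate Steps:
K(j, Q) = j - Q
(K(18, 10) - 17*0)*(c(-16, 9) + 331) = ((18 - 1*10) - 17*0)*(5*9 + 331) = ((18 - 10) + 0)*(45 + 331) = (8 + 0)*376 = 8*376 = 3008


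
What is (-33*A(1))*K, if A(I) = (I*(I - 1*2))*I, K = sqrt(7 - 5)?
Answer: 33*sqrt(2) ≈ 46.669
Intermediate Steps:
K = sqrt(2) ≈ 1.4142
A(I) = I**2*(-2 + I) (A(I) = (I*(I - 2))*I = (I*(-2 + I))*I = I**2*(-2 + I))
(-33*A(1))*K = (-33*1**2*(-2 + 1))*sqrt(2) = (-33*(-1))*sqrt(2) = 33*sqrt(2)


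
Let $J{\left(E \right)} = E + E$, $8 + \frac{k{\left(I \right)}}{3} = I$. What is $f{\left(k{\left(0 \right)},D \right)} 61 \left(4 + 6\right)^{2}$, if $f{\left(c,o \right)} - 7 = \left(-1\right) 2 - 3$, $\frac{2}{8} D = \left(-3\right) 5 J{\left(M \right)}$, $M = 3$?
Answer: $12200$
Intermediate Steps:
$k{\left(I \right)} = -24 + 3 I$
$J{\left(E \right)} = 2 E$
$D = -360$ ($D = 4 \left(-3\right) 5 \cdot 2 \cdot 3 = 4 \left(\left(-15\right) 6\right) = 4 \left(-90\right) = -360$)
$f{\left(c,o \right)} = 2$ ($f{\left(c,o \right)} = 7 - 5 = 2$)
$f{\left(k{\left(0 \right)},D \right)} 61 \left(4 + 6\right)^{2} = 2 \cdot 61 \left(4 + 6\right)^{2} = 122 \cdot 10^{2} = 122 \cdot 100 = 12200$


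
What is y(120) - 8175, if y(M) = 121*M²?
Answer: 1734225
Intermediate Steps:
y(120) - 8175 = 121*120² - 8175 = 121*14400 - 8175 = 1742400 - 8175 = 1734225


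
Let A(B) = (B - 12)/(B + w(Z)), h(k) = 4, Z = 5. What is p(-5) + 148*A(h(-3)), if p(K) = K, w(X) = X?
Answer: -1229/9 ≈ -136.56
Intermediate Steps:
A(B) = (-12 + B)/(5 + B) (A(B) = (B - 12)/(B + 5) = (-12 + B)/(5 + B))
p(-5) + 148*A(h(-3)) = -5 + 148*((-12 + 4)/(5 + 4)) = -5 + 148*(-8/9) = -5 - 1184/9 = -1229/9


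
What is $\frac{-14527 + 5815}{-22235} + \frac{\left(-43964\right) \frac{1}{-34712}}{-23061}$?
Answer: $\frac{1743230310011}{4449742865130} \approx 0.39176$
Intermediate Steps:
$\frac{-14527 + 5815}{-22235} + \frac{\left(-43964\right) \frac{1}{-34712}}{-23061} = \left(-8712\right) \left(- \frac{1}{22235}\right) + \left(-43964\right) \left(- \frac{1}{34712}\right) \left(- \frac{1}{23061}\right) = \frac{8712}{22235} + \frac{10991}{8678} \left(- \frac{1}{23061}\right) = \frac{8712}{22235} - \frac{10991}{200123358} = \frac{1743230310011}{4449742865130}$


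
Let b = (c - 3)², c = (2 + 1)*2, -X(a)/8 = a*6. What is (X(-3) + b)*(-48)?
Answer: -7344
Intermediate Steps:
X(a) = -48*a (X(a) = -8*a*6 = -48*a)
c = 6 (c = 3*2 = 6)
b = 9 (b = (6 - 3)² = 3² = 9)
(X(-3) + b)*(-48) = (-48*(-3) + 9)*(-48) = (144 + 9)*(-48) = 153*(-48) = -7344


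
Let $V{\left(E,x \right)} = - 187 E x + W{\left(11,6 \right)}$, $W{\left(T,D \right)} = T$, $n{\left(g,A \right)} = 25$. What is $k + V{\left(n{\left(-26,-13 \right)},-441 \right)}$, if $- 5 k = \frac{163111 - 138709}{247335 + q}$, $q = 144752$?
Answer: $\frac{4041801369008}{1960435} \approx 2.0617 \cdot 10^{6}$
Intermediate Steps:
$k = - \frac{24402}{1960435}$ ($k = - \frac{\left(163111 - 138709\right) \frac{1}{247335 + 144752}}{5} = - \frac{24402 \cdot \frac{1}{392087}}{5} = \left(- \frac{1}{5}\right) \frac{24402}{392087} = - \frac{24402}{1960435} \approx -0.012447$)
$V{\left(E,x \right)} = 11 - 187 E x$ ($V{\left(E,x \right)} = - 187 E x + 11 = 11 - 187 E x$)
$k + V{\left(n{\left(-26,-13 \right)},-441 \right)} = - \frac{24402}{1960435} - \left(-11 + 4675 \left(-441\right)\right) = - \frac{24402}{1960435} + \left(11 + 2061675\right) = - \frac{24402}{1960435} + 2061686 = \frac{4041801369008}{1960435}$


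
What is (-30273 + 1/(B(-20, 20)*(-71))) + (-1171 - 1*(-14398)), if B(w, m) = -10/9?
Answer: -12102651/710 ≈ -17046.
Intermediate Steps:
B(w, m) = -10/9 (B(w, m) = -10*⅑ = -10/9)
(-30273 + 1/(B(-20, 20)*(-71))) + (-1171 - 1*(-14398)) = (-30273 + 1/(-10/9*(-71))) + (-1171 - 1*(-14398)) = (-30273 + 1/(710/9)) + (-1171 + 14398) = (-30273 + 9/710) + 13227 = -21493821/710 + 13227 = -12102651/710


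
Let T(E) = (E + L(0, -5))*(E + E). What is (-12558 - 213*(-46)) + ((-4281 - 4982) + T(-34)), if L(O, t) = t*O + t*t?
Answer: -11411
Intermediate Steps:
L(O, t) = t**2 + O*t (L(O, t) = O*t + t**2 = t**2 + O*t)
T(E) = 2*E*(25 + E) (T(E) = (E - 5*(0 - 5))*(E + E) = (E - 5*(-5))*(2*E) = (E + 25)*(2*E) = (25 + E)*(2*E) = 2*E*(25 + E))
(-12558 - 213*(-46)) + ((-4281 - 4982) + T(-34)) = (-12558 - 213*(-46)) + ((-4281 - 4982) + 2*(-34)*(25 - 34)) = (-12558 - 1*(-9798)) + (-9263 + 2*(-34)*(-9)) = (-12558 + 9798) + (-9263 + 612) = -2760 - 8651 = -11411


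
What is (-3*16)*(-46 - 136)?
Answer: 8736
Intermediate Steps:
(-3*16)*(-46 - 136) = -48*(-182) = 8736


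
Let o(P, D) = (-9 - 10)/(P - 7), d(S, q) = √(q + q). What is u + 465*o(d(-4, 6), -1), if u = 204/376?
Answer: 5815317/3478 + 17670*√3/37 ≈ 2499.2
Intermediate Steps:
d(S, q) = √2*√q (d(S, q) = √(2*q) = √2*√q)
o(P, D) = -19/(-7 + P)
u = 51/94 (u = 204*(1/376) = 51/94 ≈ 0.54255)
u + 465*o(d(-4, 6), -1) = 51/94 + 465*(-19/(-7 + √2*√6)) = 51/94 + 465*(-19/(-7 + 2*√3)) = 51/94 - 8835/(-7 + 2*√3)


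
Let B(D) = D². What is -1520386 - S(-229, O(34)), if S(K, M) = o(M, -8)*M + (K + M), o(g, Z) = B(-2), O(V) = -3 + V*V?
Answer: -1525922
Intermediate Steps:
O(V) = -3 + V²
o(g, Z) = 4 (o(g, Z) = (-2)² = 4)
S(K, M) = K + 5*M (S(K, M) = 4*M + (K + M) = K + 5*M)
-1520386 - S(-229, O(34)) = -1520386 - (-229 + 5*(-3 + 34²)) = -1520386 - (-229 + 5*(-3 + 1156)) = -1520386 - (-229 + 5*1153) = -1520386 - (-229 + 5765) = -1520386 - 1*5536 = -1520386 - 5536 = -1525922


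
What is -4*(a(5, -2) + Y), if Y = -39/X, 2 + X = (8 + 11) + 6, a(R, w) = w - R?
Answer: 800/23 ≈ 34.783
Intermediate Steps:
X = 23 (X = -2 + ((8 + 11) + 6) = -2 + (19 + 6) = -2 + 25 = 23)
Y = -39/23 ≈ -1.6957
-4*(a(5, -2) + Y) = -4*((-2 - 1*5) - 39/23) = -4*((-2 - 5) - 39/23) = -4*(-7 - 39/23) = -4*(-200/23) = 800/23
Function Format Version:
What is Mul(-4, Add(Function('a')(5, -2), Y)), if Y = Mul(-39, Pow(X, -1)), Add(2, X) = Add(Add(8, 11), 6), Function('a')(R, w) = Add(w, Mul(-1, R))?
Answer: Rational(800, 23) ≈ 34.783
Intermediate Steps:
X = 23 (X = Add(-2, Add(Add(8, 11), 6)) = Add(-2, Add(19, 6)) = Add(-2, 25) = 23)
Y = Rational(-39, 23) (Y = Mul(-39, Pow(23, -1)) = Mul(-39, Rational(1, 23)) = Rational(-39, 23) ≈ -1.6957)
Mul(-4, Add(Function('a')(5, -2), Y)) = Mul(-4, Add(Add(-2, Mul(-1, 5)), Rational(-39, 23))) = Mul(-4, Add(Add(-2, -5), Rational(-39, 23))) = Mul(-4, Add(-7, Rational(-39, 23))) = Mul(-4, Rational(-200, 23)) = Rational(800, 23)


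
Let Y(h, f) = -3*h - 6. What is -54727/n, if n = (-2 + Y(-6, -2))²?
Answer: -54727/100 ≈ -547.27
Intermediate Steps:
Y(h, f) = -6 - 3*h
n = 100 (n = (-2 + (-6 - 3*(-6)))² = (-2 + (-6 + 18))² = (-2 + 12)² = 10² = 100)
-54727/n = -54727/100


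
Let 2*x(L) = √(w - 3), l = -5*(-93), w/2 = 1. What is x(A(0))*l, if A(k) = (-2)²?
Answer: 465*I/2 ≈ 232.5*I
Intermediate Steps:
w = 2 (w = 2*1 = 2)
l = 465
A(k) = 4
x(L) = I/2 (x(L) = √(2 - 3)/2 = √(-1)/2 = I/2)
x(A(0))*l = (I/2)*465 = 465*I/2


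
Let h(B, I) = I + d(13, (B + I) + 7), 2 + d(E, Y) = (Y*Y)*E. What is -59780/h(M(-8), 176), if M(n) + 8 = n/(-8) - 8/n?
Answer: -59780/407451 ≈ -0.14672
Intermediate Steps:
d(E, Y) = -2 + E*Y² (d(E, Y) = -2 + (Y*Y)*E = -2 + Y²*E = -2 + E*Y²)
M(n) = -8 - 8/n - n/8 (M(n) = -8 + (n/(-8) - 8/n) = -8 + (n*(-⅛) - 8/n) = -8 + (-n/8 - 8/n) = -8 + (-8/n - n/8) = -8 - 8/n - n/8)
h(B, I) = -2 + I + 13*(7 + B + I)² (h(B, I) = I + (-2 + 13*((B + I) + 7)²) = I + (-2 + 13*(7 + B + I)²) = -2 + I + 13*(7 + B + I)²)
-59780/h(M(-8), 176) = -59780/(-2 + 176 + 13*(7 + (-8 - 8/(-8) - ⅛*(-8)) + 176)²) = -59780/(-2 + 176 + 13*(7 + (-8 - 8*(-⅛) + 1) + 176)²) = -59780/(-2 + 176 + 13*(7 + (-8 + 1 + 1) + 176)²) = -59780/(-2 + 176 + 13*(7 - 6 + 176)²) = -59780/(-2 + 176 + 13*177²) = -59780/(-2 + 176 + 13*31329) = -59780/(-2 + 176 + 407277) = -59780/407451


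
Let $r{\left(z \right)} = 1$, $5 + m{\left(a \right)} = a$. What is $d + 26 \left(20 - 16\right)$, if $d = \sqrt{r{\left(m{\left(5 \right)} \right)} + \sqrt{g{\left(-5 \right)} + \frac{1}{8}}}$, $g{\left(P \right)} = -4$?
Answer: $104 + \frac{\sqrt[4]{2} \sqrt{2 \sqrt{2} + i \sqrt{31}}}{2} \approx 105.27 + 0.77715 i$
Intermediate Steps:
$m{\left(a \right)} = -5 + a$
$d = \sqrt{1 + \frac{i \sqrt{62}}{4}}$ ($d = \sqrt{1 + \sqrt{-4 + \frac{1}{8}}} = \sqrt{1 + \sqrt{- \frac{31}{8}}} = \sqrt{1 + \frac{i \sqrt{62}}{4}} \approx 1.2665 + 0.77715 i$)
$d + 26 \left(20 - 16\right) = \frac{\sqrt[4]{2} \sqrt{2 \sqrt{2} + i \sqrt{31}}}{2} + 26 \left(20 - 16\right) = \frac{\sqrt[4]{2} \sqrt{2 \sqrt{2} + i \sqrt{31}}}{2} + 26 \cdot 4 = \frac{\sqrt[4]{2} \sqrt{2 \sqrt{2} + i \sqrt{31}}}{2} + 104 = 104 + \frac{\sqrt[4]{2} \sqrt{2 \sqrt{2} + i \sqrt{31}}}{2}$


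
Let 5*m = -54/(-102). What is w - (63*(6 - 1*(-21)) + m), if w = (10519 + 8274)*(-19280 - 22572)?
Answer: -66854738654/85 ≈ -7.8653e+8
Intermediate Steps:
m = 9/85 (m = (-54/(-102))/5 = (-54*(-1/102))/5 = (1/5)*(9/17) = 9/85 ≈ 0.10588)
w = -786524636 (w = 18793*(-41852) = -786524636)
w - (63*(6 - 1*(-21)) + m) = -786524636 - (63*(6 - 1*(-21)) + 9/85) = -786524636 - (63*(6 + 21) + 9/85) = -786524636 - (63*27 + 9/85) = -786524636 - (1701 + 9/85) = -786524636 - 1*144594/85 = -786524636 - 144594/85 = -66854738654/85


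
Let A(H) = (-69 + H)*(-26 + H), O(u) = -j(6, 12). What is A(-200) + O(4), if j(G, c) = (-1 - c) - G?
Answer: 60813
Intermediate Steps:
j(G, c) = -1 - G - c
O(u) = 19 (O(u) = -(-1 - 1*6 - 1*12) = -(-1 - 6 - 12) = -1*(-19) = 19)
A(-200) + O(4) = (1794 + (-200)² - 95*(-200)) + 19 = (1794 + 40000 + 19000) + 19 = 60794 + 19 = 60813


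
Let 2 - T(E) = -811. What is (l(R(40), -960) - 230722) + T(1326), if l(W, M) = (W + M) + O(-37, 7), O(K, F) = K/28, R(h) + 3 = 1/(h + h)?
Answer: -129289053/560 ≈ -2.3087e+5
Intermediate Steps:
R(h) = -3 + 1/(2*h) (R(h) = -3 + 1/(h + h) = -3 + 1/(2*h))
O(K, F) = K/28 (O(K, F) = K*(1/28) = K/28)
l(W, M) = -37/28 + M + W (l(W, M) = (W + M) + (1/28)*(-37) = (M + W) - 37/28 = -37/28 + M + W)
T(E) = 813 (T(E) = 2 - 1*(-811) = 2 + 811 = 813)
(l(R(40), -960) - 230722) + T(1326) = ((-37/28 - 960 + (-3 + (1/2)/40)) - 230722) + 813 = ((-37/28 - 960 + (-3 + (1/2)*(1/40))) - 230722) + 813 = ((-37/28 - 960 + (-3 + 1/80)) - 230722) + 813 = ((-37/28 - 960 - 239/80) - 230722) + 813 = (-540013/560 - 230722) + 813 = -129744333/560 + 813 = -129289053/560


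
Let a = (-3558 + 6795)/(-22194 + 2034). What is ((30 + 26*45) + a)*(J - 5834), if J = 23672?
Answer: 23971064133/1120 ≈ 2.1403e+7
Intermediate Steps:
a = -1079/6720 (a = 3237/(-20160) = 3237*(-1/20160) = -1079/6720 ≈ -0.16057)
((30 + 26*45) + a)*(J - 5834) = ((30 + 26*45) - 1079/6720)*(23672 - 5834) = ((30 + 1170) - 1079/6720)*17838 = (1200 - 1079/6720)*17838 = (8062921/6720)*17838 = 23971064133/1120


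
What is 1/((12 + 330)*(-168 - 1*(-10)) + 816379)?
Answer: 1/762343 ≈ 1.3117e-6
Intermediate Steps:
1/((12 + 330)*(-168 - 1*(-10)) + 816379) = 1/(342*(-168 + 10) + 816379) = 1/(342*(-158) + 816379) = 1/(-54036 + 816379) = 1/762343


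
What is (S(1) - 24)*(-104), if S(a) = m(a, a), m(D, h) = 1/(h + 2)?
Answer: 7384/3 ≈ 2461.3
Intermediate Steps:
m(D, h) = 1/(2 + h)
S(a) = 1/(2 + a)
(S(1) - 24)*(-104) = (1/(2 + 1) - 24)*(-104) = (1/3 - 24)*(-104) = (⅓ - 24)*(-104) = -71/3*(-104) = 7384/3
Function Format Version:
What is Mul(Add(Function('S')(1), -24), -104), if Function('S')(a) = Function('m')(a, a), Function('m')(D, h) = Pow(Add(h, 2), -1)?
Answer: Rational(7384, 3) ≈ 2461.3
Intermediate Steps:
Function('m')(D, h) = Pow(Add(2, h), -1)
Function('S')(a) = Pow(Add(2, a), -1)
Mul(Add(Function('S')(1), -24), -104) = Mul(Add(Pow(Add(2, 1), -1), -24), -104) = Mul(Add(Pow(3, -1), -24), -104) = Mul(Add(Rational(1, 3), -24), -104) = Mul(Rational(-71, 3), -104) = Rational(7384, 3)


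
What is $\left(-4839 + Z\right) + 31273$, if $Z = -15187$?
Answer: $11247$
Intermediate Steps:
$\left(-4839 + Z\right) + 31273 = \left(-4839 - 15187\right) + 31273 = -20026 + 31273 = 11247$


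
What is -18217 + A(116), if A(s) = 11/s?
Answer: -2113161/116 ≈ -18217.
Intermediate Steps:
-18217 + A(116) = -18217 + 11/116 = -2113161/116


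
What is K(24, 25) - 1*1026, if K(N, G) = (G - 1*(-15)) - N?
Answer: -1010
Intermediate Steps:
K(N, G) = 15 + G - N (K(N, G) = (G + 15) - N = (15 + G) - N = 15 + G - N)
K(24, 25) - 1*1026 = (15 + 25 - 1*24) - 1*1026 = (15 + 25 - 24) - 1026 = 16 - 1026 = -1010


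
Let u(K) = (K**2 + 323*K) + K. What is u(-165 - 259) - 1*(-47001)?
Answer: 89401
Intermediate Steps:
u(K) = K**2 + 324*K
u(-165 - 259) - 1*(-47001) = (-165 - 259)*(324 + (-165 - 259)) - 1*(-47001) = -424*(324 - 424) + 47001 = -424*(-100) + 47001 = 42400 + 47001 = 89401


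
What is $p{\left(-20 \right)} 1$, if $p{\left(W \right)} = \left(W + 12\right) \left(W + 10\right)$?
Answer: $80$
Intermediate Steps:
$p{\left(W \right)} = \left(10 + W\right) \left(12 + W\right)$ ($p{\left(W \right)} = \left(12 + W\right) \left(10 + W\right) = \left(10 + W\right) \left(12 + W\right)$)
$p{\left(-20 \right)} 1 = \left(120 + \left(-20\right)^{2} + 22 \left(-20\right)\right) 1 = \left(120 + 400 - 440\right) 1 = 80 \cdot 1 = 80$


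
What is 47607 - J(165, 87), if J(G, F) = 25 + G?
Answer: 47417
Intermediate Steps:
47607 - J(165, 87) = 47607 - (25 + 165) = 47607 - 1*190 = 47607 - 190 = 47417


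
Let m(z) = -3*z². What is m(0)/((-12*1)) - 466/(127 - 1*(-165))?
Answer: -233/146 ≈ -1.5959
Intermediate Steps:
m(0)/((-12*1)) - 466/(127 - 1*(-165)) = (-3*0²)/((-12*1)) - 466/(127 - 1*(-165)) = -3*0/(-12) - 466/(127 + 165) = 0*(-1/12) - 466/292 = 0 - 466*1/292 = 0 - 233/146 = -233/146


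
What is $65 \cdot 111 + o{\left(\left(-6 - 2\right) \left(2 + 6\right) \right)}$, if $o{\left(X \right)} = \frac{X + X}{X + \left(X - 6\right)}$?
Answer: $\frac{483469}{67} \approx 7216.0$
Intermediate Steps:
$o{\left(X \right)} = \frac{2 X}{-6 + 2 X}$ ($o{\left(X \right)} = \frac{2 X}{X + \left(-6 + X\right)} = \frac{2 X}{-6 + 2 X}$)
$65 \cdot 111 + o{\left(\left(-6 - 2\right) \left(2 + 6\right) \right)} = 65 \cdot 111 + \frac{\left(-6 - 2\right) \left(2 + 6\right)}{-3 + \left(-6 - 2\right) \left(2 + 6\right)} = 7215 + \frac{\left(-8\right) 8}{-3 - 64} = 7215 - \frac{64}{-3 - 64} = 7215 - \frac{64}{-67} = 7215 - - \frac{64}{67} = 7215 + \frac{64}{67} = \frac{483469}{67}$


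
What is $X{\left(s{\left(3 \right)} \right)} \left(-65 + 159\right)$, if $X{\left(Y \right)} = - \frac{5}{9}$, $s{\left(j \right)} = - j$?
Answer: $- \frac{470}{9} \approx -52.222$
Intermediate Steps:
$X{\left(Y \right)} = - \frac{5}{9}$ ($X{\left(Y \right)} = \left(-5\right) \frac{1}{9} = - \frac{5}{9}$)
$X{\left(s{\left(3 \right)} \right)} \left(-65 + 159\right) = - \frac{5 \left(-65 + 159\right)}{9} = \left(- \frac{5}{9}\right) 94 = - \frac{470}{9}$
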